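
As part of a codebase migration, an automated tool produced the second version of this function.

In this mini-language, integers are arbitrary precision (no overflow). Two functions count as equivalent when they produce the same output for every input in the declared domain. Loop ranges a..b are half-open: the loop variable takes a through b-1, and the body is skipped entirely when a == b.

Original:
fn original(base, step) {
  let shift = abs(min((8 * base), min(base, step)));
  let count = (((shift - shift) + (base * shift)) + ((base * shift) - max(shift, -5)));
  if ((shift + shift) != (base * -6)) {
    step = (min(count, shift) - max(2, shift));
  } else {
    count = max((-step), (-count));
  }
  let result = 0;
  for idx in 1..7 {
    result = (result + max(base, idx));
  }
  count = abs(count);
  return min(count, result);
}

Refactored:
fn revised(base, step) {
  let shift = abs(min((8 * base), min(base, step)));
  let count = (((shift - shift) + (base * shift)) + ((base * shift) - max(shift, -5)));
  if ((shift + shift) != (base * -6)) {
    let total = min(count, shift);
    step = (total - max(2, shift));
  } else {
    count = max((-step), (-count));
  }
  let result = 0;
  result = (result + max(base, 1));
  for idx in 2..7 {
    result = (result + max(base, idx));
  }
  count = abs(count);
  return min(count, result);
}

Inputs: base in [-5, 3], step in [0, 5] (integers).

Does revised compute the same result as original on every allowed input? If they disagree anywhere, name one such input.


Equivalent — the differences include constant usage differs; also arithmetic usage differs; also min/max/abs usage differs; also local variable names differ; also statement counts differ; also loop structure differs, yet no declared input distinguishes the two.
Spot check at base=0, step=3 — original: shift becomes 0; next count becomes 0; next ((shift + shift) != (base * -6)) evaluates to false; next count becomes 0; next result becomes 0; next at idx=1:; next result becomes 1; next at idx=2:; next result becomes 3; next at idx=3:; next result becomes 6; next at idx=4:; next result becomes 10; next at idx=5:; next result becomes 15; next at idx=6:; next result becomes 21; next count becomes 0; next final value 0. revised: shift becomes 0; next count becomes 0; next ((shift + shift) != (base * -6)) evaluates to false; next count becomes 0; next result becomes 0; next result becomes 1; next at idx=2:; next result becomes 3; next at idx=3:; next result becomes 6; next at idx=4:; next result becomes 10; next at idx=5:; next result becomes 15; next at idx=6:; next result becomes 21; next count becomes 0; next final value 0. Both give 0.
An exhaustive pass over the 54 declared inputs shows identical outputs.
verdict: equivalent


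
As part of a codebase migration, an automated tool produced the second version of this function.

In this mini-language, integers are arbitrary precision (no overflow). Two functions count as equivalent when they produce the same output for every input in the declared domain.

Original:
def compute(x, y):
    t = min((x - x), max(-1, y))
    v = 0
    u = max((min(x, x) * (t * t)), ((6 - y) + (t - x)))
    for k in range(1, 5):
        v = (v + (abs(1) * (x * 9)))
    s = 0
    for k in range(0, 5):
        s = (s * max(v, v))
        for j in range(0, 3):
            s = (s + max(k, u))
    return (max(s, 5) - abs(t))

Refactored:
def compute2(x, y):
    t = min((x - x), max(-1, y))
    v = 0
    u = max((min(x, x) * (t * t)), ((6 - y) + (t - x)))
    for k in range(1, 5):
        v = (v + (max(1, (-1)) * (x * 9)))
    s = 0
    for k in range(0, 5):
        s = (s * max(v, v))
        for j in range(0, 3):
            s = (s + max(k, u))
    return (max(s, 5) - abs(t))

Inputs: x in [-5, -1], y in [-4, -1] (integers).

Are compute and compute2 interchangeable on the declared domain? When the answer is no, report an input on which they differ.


The two versions differ — the changes include constant usage differs, plus min/max/abs usage differs.
As a probe, take x=-2, y=-4: compute runs t = -1; v = 0; u = 11; [k=1]; v = -18; [k=2]; v = -36; [k=3]; v = -54; [k=4]; v = -72; s = 0; [k=0]; s = 0; [j=0]; s = 11; [j=1]; s = 22; [j=2]; s = 33; [k=1]; s = -2376; [j=0]; s = -2365; [j=1]; s = -2354; [j=2]; s = -2343; [k=2]; s = 168696; [j=0]; s = 168707; [j=1]; s = 168718; [j=2]; s = 168729; [k=3]; s = -12148488; [j=0]; s = -12148477; [j=1]; s = -12148466; [j=2]; s = -12148455; [k=4]; s = 874688760; [j=0]; s = 874688771; [j=1]; s = 874688782; [j=2]; s = 874688793; return 874688792; compute2 runs t = -1; v = 0; u = 11; [k=1]; v = -18; [k=2]; v = -36; [k=3]; v = -54; [k=4]; v = -72; s = 0; [k=0]; s = 0; [j=0]; s = 11; [j=1]; s = 22; [j=2]; s = 33; [k=1]; s = -2376; [j=0]; s = -2365; [j=1]; s = -2354; [j=2]; s = -2343; [k=2]; s = 168696; [j=0]; s = 168707; [j=1]; s = 168718; [j=2]; s = 168729; [k=3]; s = -12148488; [j=0]; s = -12148477; [j=1]; s = -12148466; [j=2]; s = -12148455; [k=4]; s = 874688760; [j=0]; s = 874688771; [j=1]; s = 874688782; [j=2]; s = 874688793; return 874688792; both end at 874688792.
An exhaustive pass over the 20 declared inputs shows identical outputs.
verdict: equivalent


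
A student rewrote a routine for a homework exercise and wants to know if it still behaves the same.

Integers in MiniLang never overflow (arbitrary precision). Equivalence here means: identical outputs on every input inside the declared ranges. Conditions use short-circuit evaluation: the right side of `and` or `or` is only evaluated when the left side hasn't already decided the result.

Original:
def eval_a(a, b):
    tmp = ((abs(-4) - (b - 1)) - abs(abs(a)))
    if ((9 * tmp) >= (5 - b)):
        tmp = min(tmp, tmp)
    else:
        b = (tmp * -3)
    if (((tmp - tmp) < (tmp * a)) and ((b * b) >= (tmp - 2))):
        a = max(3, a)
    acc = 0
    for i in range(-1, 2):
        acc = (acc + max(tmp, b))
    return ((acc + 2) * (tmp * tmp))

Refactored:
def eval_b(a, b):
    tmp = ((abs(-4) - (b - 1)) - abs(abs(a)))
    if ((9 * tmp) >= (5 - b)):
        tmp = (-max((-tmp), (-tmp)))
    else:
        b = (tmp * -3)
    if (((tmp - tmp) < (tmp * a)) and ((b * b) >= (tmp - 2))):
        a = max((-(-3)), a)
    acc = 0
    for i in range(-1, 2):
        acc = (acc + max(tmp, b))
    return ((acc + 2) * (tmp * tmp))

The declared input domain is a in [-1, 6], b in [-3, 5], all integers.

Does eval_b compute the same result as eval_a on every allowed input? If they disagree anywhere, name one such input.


Reading the diff, among the changes: min/max/abs usage differs.
One worked example (a=6, b=-3) — eval_a: tmp=2, then ((9 * tmp) >= (5 - b)) is true, then tmp=2, then (((tmp - tmp) < (tmp * a)) and ((b * b) >= (tmp - 2))) is true, then a=6, then acc=0, then (i=-1), then acc=2, then (i=0), then acc=4, then (i=1), then acc=6, then returns 32; eval_b: tmp=2, then ((9 * tmp) >= (5 - b)) is true, then tmp=2, then (((tmp - tmp) < (tmp * a)) and ((b * b) >= (tmp - 2))) is true, then a=6, then acc=0, then (i=-1), then acc=2, then (i=0), then acc=4, then (i=1), then acc=6, then returns 32; agreement on 32.
Every one of the 72 inputs gives matching results.
verdict: equivalent


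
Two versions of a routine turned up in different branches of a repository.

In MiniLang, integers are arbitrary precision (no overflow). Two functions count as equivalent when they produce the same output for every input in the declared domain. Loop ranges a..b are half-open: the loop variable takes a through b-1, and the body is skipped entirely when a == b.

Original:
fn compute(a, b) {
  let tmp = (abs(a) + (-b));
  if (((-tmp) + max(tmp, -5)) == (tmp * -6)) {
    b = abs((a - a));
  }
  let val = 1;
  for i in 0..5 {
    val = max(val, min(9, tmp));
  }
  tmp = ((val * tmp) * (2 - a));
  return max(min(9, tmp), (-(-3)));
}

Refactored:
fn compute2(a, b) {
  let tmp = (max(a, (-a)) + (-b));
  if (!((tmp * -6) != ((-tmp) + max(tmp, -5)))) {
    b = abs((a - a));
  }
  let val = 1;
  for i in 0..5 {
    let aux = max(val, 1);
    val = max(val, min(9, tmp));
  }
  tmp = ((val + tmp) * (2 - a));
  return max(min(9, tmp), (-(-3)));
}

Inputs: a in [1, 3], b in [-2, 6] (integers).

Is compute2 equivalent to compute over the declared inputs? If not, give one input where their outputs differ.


Evaluate both at a=1, b=-2.
compute: tmp=3, then (((-tmp) + max(tmp, -5)) == (tmp * -6)) is false, then val=1, then (i=0), then val=3, then (i=1), then val=3, then (i=2), then val=3, then (i=3), then val=3, then (i=4), then val=3, then tmp=9, then returns 9
compute2: tmp=3, then (!((tmp * -6) != ((-tmp) + max(tmp, -5)))) is false, then val=1, then (i=0), then aux=1, then val=3, then (i=1), then aux=3, then val=3, then (i=2), then aux=3, then val=3, then (i=3), then aux=3, then val=3, then (i=4), then aux=3, then val=3, then tmp=6, then returns 6
9 and 6 differ, so these are not the same function on this domain.
verdict: not equivalent; witness: a=1, b=-2


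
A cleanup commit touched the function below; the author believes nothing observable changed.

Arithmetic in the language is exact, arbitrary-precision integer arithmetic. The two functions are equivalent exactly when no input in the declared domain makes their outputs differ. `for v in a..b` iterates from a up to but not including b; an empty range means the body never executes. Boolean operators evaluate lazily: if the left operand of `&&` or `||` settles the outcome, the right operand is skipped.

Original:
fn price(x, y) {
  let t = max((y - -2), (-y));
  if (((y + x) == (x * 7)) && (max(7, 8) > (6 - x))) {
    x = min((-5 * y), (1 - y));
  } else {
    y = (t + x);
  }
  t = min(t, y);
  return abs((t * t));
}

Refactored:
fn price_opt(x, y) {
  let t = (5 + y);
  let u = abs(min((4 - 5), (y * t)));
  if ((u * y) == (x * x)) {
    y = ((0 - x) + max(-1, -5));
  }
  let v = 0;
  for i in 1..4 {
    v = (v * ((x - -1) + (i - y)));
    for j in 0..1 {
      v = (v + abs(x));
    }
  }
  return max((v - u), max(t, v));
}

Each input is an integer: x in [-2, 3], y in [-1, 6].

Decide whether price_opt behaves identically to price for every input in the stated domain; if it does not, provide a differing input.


Consider the input x=-2, y=-1.
price: t = 1; (((y + x) == (x * 7)) && (max(7, 8) > (6 - x))) -> false; y = -1; t = -1; return 1
price_opt: t = 4; u = 4; ((u * y) == (x * x)) -> false; v = 0; [i=1]; v = 0; [j=0]; v = 2; [i=2]; v = 4; [j=0]; v = 6; [i=3]; v = 18; [j=0]; v = 20; return 20
1 against 20: the behavior changed.
verdict: not equivalent; witness: x=-2, y=-1


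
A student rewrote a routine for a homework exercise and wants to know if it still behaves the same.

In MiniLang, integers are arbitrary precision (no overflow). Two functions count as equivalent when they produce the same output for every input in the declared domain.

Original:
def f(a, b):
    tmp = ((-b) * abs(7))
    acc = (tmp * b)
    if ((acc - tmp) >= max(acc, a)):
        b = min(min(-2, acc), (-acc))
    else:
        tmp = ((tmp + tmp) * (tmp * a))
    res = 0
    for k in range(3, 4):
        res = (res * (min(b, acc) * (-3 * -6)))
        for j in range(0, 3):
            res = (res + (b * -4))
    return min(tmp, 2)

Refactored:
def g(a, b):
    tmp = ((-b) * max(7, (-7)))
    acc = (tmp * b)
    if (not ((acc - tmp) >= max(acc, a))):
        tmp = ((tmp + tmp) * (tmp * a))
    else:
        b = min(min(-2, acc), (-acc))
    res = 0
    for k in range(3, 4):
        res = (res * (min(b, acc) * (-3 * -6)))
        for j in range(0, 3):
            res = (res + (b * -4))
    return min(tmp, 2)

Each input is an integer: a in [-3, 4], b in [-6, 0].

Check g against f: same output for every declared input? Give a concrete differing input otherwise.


Comparing the listings, the differences include: min/max/abs usage differs; also constant usage differs; also boolean connective usage differs.
As a probe, take a=-3, b=-5: f runs tmp = 35; acc = -175; ((acc - tmp) >= max(acc, a)) -> false; tmp = -7350; res = 0; [k=3]; res = 0; [j=0]; res = 20; [j=1]; res = 40; [j=2]; res = 60; return -7350; g runs tmp = 35; acc = -175; (not ((acc - tmp) >= max(acc, a))) -> true; tmp = -7350; res = 0; [k=3]; res = 0; [j=0]; res = 20; [j=1]; res = 40; [j=2]; res = 60; return -7350; both end at -7350.
Sweeping the whole domain (56 inputs) finds no disagreement.
verdict: equivalent


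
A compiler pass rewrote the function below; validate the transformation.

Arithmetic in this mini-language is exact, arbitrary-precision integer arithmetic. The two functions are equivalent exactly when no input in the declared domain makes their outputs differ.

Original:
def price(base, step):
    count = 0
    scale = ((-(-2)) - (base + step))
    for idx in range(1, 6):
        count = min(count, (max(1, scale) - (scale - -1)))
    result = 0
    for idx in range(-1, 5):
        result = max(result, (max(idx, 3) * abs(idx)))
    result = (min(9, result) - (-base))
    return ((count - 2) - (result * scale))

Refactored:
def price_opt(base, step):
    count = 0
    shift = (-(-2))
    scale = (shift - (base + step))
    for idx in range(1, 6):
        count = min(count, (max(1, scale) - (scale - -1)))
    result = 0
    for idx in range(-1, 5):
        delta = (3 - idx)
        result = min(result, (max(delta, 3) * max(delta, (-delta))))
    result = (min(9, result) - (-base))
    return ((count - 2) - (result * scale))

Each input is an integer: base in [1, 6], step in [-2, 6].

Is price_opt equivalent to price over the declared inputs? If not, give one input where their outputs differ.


At base=1, step=-2: price gives -33, price_opt gives -6.
verdict: not equivalent; witness: base=1, step=-2


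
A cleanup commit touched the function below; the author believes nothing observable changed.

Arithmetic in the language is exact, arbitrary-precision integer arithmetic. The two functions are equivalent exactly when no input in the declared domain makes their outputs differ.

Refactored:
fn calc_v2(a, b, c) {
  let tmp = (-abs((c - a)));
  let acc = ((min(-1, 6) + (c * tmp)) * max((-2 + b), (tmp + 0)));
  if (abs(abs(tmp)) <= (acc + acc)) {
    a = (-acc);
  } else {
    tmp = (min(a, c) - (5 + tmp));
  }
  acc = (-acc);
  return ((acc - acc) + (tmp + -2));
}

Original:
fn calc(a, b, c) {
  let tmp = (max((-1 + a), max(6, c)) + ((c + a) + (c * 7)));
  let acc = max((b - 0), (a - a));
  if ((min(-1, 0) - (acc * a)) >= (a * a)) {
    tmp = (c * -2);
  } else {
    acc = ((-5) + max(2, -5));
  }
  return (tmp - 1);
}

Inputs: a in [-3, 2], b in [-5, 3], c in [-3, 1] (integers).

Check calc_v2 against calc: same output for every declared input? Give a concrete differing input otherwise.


These are not equivalent — on a=-3, b=-5, c=-3 the outputs split (-22 vs -2).
calc: tmp=-21, then acc=0, then ((min(-1, 0) - (acc * a)) >= (a * a)) is false, then acc=-3, then returns -22
calc_v2: tmp=0, then acc=0, then (abs(abs(tmp)) <= (acc + acc)) is true, then a=0, then acc=0, then returns -2
verdict: not equivalent; witness: a=-3, b=-5, c=-3


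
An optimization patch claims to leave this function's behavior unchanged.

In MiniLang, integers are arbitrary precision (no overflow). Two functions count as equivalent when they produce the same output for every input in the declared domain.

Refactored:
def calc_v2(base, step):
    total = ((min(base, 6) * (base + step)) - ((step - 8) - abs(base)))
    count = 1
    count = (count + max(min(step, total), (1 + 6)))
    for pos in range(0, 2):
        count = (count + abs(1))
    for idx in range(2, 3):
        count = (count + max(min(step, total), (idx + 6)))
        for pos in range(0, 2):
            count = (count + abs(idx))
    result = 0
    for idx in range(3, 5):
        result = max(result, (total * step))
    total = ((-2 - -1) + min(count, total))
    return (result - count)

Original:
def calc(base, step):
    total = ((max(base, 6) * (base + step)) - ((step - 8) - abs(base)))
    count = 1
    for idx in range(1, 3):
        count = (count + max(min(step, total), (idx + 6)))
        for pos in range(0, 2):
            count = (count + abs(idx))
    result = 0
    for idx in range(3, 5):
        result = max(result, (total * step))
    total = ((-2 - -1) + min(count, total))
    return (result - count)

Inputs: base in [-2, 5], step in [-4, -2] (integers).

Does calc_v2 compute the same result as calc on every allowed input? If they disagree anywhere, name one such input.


Consider the input base=-2, step=-4.
calc: total := -22 | count := 1 | iter idx=1: | count := 8 | iter pos=0: | count := 9 | iter pos=1: | count := 10 | iter idx=2: | count := 18 | iter pos=0: | count := 20 | iter pos=1: | count := 22 | result := 0 | iter idx=3: | result := 88 | iter idx=4: | result := 88 | total := -23 | result 66
calc_v2: total := 26 | count := 1 | count := 8 | iter pos=0: | count := 9 | iter pos=1: | count := 10 | iter idx=2: | count := 18 | iter pos=0: | count := 20 | iter pos=1: | count := 22 | result := 0 | iter idx=3: | result := 0 | iter idx=4: | result := 0 | total := 21 | result -22
66 against -22: the behavior changed.
verdict: not equivalent; witness: base=-2, step=-4


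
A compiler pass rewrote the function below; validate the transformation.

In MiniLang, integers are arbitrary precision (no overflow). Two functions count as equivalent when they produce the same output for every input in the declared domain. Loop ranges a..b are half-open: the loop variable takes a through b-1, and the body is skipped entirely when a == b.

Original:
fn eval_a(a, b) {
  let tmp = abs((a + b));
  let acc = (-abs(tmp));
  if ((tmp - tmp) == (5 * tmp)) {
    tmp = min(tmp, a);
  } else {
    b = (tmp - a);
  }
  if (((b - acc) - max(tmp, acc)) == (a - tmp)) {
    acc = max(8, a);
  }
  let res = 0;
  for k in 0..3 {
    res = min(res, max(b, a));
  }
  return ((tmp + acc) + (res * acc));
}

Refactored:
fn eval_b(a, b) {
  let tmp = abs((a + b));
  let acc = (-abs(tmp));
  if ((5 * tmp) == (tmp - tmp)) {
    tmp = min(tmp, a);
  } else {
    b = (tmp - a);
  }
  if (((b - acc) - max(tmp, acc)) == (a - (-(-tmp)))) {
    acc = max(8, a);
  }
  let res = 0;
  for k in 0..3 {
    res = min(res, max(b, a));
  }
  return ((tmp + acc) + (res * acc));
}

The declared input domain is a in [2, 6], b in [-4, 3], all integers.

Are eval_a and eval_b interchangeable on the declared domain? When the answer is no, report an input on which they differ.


Comparing the listings, the differences include: same computation, different form.
As a probe, take a=2, b=3: eval_a runs tmp = 5; acc = -5; ((tmp - tmp) == (5 * tmp)) -> false; b = 3; (((b - acc) - max(tmp, acc)) == (a - tmp)) -> false; res = 0; [k=0]; res = 0; [k=1]; res = 0; [k=2]; res = 0; return 0; eval_b runs tmp = 5; acc = -5; ((5 * tmp) == (tmp - tmp)) -> false; b = 3; (((b - acc) - max(tmp, acc)) == (a - (-(-tmp)))) -> false; res = 0; [k=0]; res = 0; [k=1]; res = 0; [k=2]; res = 0; return 0; both end at 0.
Every one of the 40 inputs gives matching results.
verdict: equivalent


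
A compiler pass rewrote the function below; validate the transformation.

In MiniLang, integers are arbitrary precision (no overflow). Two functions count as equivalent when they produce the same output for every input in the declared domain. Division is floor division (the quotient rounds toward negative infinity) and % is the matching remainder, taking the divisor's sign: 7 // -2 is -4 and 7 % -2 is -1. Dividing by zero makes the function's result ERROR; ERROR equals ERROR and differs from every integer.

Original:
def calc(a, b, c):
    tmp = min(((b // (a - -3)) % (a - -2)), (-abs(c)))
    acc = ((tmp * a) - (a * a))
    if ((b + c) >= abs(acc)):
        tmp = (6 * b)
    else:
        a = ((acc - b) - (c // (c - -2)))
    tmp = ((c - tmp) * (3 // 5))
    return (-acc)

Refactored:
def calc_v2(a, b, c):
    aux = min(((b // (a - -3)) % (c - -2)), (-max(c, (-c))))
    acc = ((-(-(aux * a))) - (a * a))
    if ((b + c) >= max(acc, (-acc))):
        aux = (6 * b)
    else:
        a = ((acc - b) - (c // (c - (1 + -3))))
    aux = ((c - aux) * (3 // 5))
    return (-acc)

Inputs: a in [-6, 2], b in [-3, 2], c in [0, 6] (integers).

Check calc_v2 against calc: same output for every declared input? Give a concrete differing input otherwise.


There is a counterexample at a=-6, b=-3, c=0: 18 on one side, 36 on the other.
calc: tmp=-3, then acc=-18, then ((b + c) >= abs(acc)) is false, then a=-15, then tmp=0, then returns 18
calc_v2: aux=0, then acc=-36, then ((b + c) >= max(acc, (-acc))) is false, then a=-33, then aux=0, then returns 36
verdict: not equivalent; witness: a=-6, b=-3, c=0


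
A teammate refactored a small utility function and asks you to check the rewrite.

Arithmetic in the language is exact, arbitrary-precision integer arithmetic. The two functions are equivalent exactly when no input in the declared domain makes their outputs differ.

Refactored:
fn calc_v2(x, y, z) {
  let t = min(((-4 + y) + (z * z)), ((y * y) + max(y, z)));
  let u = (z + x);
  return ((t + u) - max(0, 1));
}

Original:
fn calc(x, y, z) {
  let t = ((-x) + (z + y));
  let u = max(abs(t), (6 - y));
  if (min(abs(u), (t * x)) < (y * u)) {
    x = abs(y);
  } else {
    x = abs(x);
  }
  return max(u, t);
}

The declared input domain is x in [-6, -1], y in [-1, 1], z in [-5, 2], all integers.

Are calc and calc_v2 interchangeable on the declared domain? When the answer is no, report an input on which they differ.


Not equivalent: x=-6, y=-1, z=-5 separates them (7 vs -12).
calc: t=0, then u=7, then (min(abs(u), (t * x)) < (y * u)) is false, then x=6, then returns 7
calc_v2: t=0, then u=-11, then returns -12
verdict: not equivalent; witness: x=-6, y=-1, z=-5


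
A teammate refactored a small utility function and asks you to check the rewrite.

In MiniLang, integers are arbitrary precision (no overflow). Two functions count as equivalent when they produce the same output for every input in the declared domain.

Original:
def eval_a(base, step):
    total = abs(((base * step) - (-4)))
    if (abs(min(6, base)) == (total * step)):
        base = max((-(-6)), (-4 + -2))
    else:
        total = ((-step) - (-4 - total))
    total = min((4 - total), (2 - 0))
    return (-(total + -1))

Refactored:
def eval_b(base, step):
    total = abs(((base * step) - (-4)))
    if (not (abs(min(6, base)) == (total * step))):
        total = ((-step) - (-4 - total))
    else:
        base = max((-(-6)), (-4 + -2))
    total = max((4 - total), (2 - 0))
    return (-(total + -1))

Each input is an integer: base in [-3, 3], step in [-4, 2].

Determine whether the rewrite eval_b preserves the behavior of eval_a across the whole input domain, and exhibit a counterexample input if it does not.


Input base=-3, step=-4: 21 from eval_a versus -1 from eval_b.
verdict: not equivalent; witness: base=-3, step=-4


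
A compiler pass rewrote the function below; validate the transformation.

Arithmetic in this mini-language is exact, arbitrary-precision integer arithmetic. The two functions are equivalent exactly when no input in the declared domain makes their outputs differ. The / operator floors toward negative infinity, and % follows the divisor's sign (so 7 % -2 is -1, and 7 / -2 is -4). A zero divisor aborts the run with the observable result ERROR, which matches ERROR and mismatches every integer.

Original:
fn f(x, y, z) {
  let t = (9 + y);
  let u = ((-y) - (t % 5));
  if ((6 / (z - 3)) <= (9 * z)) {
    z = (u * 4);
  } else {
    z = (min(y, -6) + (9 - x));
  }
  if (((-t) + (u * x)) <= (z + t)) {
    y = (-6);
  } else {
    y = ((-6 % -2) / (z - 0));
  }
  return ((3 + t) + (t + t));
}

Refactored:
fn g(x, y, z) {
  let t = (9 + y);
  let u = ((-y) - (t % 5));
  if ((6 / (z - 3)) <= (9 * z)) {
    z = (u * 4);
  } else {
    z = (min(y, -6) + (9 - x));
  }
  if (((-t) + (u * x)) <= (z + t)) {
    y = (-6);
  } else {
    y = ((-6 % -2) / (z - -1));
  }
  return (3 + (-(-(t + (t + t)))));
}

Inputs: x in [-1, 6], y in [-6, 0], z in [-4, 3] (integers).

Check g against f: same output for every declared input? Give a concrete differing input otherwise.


Input x=3, y=-6, z=-4: ERROR from f versus 12 from g.
verdict: not equivalent; witness: x=3, y=-6, z=-4


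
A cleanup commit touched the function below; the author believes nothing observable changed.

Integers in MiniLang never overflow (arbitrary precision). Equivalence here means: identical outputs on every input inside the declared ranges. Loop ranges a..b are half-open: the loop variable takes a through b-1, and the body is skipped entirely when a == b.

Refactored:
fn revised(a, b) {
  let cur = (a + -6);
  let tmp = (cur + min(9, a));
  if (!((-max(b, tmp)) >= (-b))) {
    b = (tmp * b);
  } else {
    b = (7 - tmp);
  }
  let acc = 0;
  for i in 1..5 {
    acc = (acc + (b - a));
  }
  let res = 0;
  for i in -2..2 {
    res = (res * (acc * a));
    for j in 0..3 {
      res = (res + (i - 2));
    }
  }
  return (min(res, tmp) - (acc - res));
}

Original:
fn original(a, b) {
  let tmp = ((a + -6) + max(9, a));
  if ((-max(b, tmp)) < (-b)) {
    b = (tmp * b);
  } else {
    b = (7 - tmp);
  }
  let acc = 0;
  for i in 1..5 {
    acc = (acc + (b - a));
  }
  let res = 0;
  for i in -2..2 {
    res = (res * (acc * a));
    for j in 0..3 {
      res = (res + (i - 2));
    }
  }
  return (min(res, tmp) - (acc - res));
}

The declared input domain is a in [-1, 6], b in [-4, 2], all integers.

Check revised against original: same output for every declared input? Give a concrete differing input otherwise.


Consider the input a=-1, b=-4.
original: tmp = 2; ((-max(b, tmp)) < (-b)) -> true; b = -8; acc = 0; [i=1]; acc = -7; [i=2]; acc = -14; [i=3]; acc = -21; [i=4]; acc = -28; res = 0; [i=-2]; res = 0; [j=0]; res = -4; [j=1]; res = -8; [j=2]; res = -12; [i=-1]; res = -336; [j=0]; res = -339; [j=1]; res = -342; [j=2]; res = -345; [i=0]; res = -9660; [j=0]; res = -9662; [j=1]; res = -9664; [j=2]; res = -9666; [i=1]; res = -270648; [j=0]; res = -270649; [j=1]; res = -270650; [j=2]; res = -270651; return -541274
revised: cur = -7; tmp = -8; (!((-max(b, tmp)) >= (-b))) -> false; b = 15; acc = 0; [i=1]; acc = 16; [i=2]; acc = 32; [i=3]; acc = 48; [i=4]; acc = 64; res = 0; [i=-2]; res = 0; [j=0]; res = -4; [j=1]; res = -8; [j=2]; res = -12; [i=-1]; res = 768; [j=0]; res = 765; [j=1]; res = 762; [j=2]; res = 759; [i=0]; res = -48576; [j=0]; res = -48578; [j=1]; res = -48580; [j=2]; res = -48582; [i=1]; res = 3109248; [j=0]; res = 3109247; [j=1]; res = 3109246; [j=2]; res = 3109245; return 3109173
-541274 and 3109173 differ, so these are not the same function on this domain.
verdict: not equivalent; witness: a=-1, b=-4


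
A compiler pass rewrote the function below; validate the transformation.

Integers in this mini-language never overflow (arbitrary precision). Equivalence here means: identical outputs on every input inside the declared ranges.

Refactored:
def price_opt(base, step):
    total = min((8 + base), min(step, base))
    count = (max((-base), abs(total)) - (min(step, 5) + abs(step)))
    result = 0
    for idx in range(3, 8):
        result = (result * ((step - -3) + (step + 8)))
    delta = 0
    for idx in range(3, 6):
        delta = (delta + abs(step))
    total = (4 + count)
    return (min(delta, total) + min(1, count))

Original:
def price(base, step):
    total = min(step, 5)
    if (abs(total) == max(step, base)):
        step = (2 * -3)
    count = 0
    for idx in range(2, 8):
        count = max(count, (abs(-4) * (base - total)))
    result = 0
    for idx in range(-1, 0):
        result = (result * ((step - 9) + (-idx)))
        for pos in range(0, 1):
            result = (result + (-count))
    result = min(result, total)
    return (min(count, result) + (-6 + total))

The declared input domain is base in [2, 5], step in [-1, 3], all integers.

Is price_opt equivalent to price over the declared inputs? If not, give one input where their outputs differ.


Not equivalent: base=2, step=-1 separates them (-19 vs 4).
price: total = -1; (abs(total) == max(step, base)) -> false; count = 0; [idx=2]; count = 12; [idx=3]; count = 12; [idx=4]; count = 12; [idx=5]; count = 12; [idx=6]; count = 12; [idx=7]; count = 12; result = 0; [idx=-1]; result = 0; [pos=0]; result = -12; result = -12; return -19
price_opt: total = -1; count = 1; result = 0; [idx=3]; result = 0; [idx=4]; result = 0; [idx=5]; result = 0; [idx=6]; result = 0; [idx=7]; result = 0; delta = 0; [idx=3]; delta = 1; [idx=4]; delta = 2; [idx=5]; delta = 3; total = 5; return 4
verdict: not equivalent; witness: base=2, step=-1


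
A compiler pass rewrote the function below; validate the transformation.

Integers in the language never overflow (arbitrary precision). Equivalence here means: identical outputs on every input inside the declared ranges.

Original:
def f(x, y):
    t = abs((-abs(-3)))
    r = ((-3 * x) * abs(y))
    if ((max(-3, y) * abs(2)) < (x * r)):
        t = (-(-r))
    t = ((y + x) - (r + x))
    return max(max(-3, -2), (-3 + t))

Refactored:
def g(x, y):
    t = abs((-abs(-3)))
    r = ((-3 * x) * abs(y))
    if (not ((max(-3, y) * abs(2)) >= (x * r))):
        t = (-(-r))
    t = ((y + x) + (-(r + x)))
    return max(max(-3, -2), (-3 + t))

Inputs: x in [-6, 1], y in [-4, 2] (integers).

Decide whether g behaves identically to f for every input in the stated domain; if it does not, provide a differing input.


The two versions differ — the changes include arithmetic usage differs, comparison usage differs, boolean connective usage differs.
Spot check at x=-1, y=-1 — f: t becomes 3; next r becomes 3; next ((max(-3, y) * abs(2)) < (x * r)) evaluates to false; next t becomes -4; next final value -2. g: t becomes 3; next r becomes 3; next (not ((max(-3, y) * abs(2)) >= (x * r))) evaluates to false; next t becomes -4; next final value -2. Both give -2.
Sweeping the whole domain (56 inputs) finds no disagreement.
verdict: equivalent


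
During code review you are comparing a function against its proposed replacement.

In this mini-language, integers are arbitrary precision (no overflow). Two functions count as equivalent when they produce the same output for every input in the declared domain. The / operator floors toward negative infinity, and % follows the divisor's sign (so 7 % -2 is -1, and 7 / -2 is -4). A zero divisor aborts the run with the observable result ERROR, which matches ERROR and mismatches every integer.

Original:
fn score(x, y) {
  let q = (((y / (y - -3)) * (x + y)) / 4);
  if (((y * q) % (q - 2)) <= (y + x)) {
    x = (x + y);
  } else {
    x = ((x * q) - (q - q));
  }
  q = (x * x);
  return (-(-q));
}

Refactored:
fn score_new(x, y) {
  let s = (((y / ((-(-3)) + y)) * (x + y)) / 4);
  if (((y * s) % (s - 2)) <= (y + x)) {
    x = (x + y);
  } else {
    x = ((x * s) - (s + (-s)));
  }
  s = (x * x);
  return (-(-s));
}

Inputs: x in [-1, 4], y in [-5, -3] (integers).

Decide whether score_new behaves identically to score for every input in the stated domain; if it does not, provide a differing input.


Side by side, the visible changes include: local variable names differ; also arithmetic usage differs.
As a probe, take x=2, y=-5: score runs q = -2; (((y * q) % (q - 2)) <= (y + x)) -> false; x = -4; q = 16; return 16; score_new runs s = -2; (((y * s) % (s - 2)) <= (y + x)) -> false; x = -4; s = 16; return 16; both end at 16.
Every one of the 18 inputs gives matching results.
verdict: equivalent


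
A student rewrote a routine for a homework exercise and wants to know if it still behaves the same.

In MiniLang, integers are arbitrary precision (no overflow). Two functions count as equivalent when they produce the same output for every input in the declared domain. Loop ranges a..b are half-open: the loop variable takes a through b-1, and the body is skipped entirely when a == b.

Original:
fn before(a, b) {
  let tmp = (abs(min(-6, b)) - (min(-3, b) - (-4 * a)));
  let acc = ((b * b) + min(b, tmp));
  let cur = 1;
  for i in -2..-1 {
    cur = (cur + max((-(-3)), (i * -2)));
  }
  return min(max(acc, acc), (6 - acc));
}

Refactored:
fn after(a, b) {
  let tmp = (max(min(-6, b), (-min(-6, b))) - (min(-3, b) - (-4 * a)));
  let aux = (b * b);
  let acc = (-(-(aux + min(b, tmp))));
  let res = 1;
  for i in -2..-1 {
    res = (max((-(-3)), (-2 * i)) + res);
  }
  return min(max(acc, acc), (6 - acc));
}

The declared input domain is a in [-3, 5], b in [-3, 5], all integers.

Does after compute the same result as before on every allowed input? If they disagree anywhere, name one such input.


This is a faithful refactor — min/max/abs usage differs; constant usage differs; local variable names differ; statement counts differ, but the computed results match everywhere.
Tracing a=-3, b=4: before: tmp becomes 21; next acc becomes 20; next cur becomes 1; next at i=-2:; next cur becomes 5; next final value -14 | after: tmp becomes 21; next aux becomes 16; next acc becomes 20; next res becomes 1; next at i=-2:; next res becomes 5; next final value -14 — matching result -14.
Sweeping the whole domain (81 inputs) finds no disagreement.
verdict: equivalent


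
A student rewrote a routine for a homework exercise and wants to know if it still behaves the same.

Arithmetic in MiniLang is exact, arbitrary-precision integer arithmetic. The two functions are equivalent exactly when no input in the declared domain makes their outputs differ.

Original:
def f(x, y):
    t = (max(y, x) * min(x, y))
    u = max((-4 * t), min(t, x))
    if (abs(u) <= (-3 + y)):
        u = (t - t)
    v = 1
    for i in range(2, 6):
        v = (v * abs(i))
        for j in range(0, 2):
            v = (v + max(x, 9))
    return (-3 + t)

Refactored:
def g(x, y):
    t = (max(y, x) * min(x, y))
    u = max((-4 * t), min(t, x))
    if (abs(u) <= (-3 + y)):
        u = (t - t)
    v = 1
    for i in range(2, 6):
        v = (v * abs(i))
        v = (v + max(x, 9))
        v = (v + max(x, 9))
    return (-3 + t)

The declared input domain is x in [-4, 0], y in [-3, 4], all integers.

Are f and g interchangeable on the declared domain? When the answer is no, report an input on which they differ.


The two are interchangeable: arithmetic usage differs; also constant usage differs; also min/max/abs usage differs; also local variable names differ; also loop structure differs, and every declared input agrees.
As a probe, take x=-3, y=3: f runs t = -9; u = 36; (abs(u) <= (-3 + y)) -> false; v = 1; [i=2]; v = 2; [j=0]; v = 11; [j=1]; v = 20; [i=3]; v = 60; [j=0]; v = 69; [j=1]; v = 78; [i=4]; v = 312; [j=0]; v = 321; [j=1]; v = 330; [i=5]; v = 1650; [j=0]; v = 1659; [j=1]; v = 1668; return -12; g runs t = -9; u = 36; (abs(u) <= (-3 + y)) -> false; v = 1; [i=2]; v = 2; v = 11; v = 20; [i=3]; v = 60; v = 69; v = 78; [i=4]; v = 312; v = 321; v = 330; [i=5]; v = 1650; v = 1659; v = 1668; return -12; both end at -12.
An exhaustive pass over the 40 declared inputs shows identical outputs.
verdict: equivalent


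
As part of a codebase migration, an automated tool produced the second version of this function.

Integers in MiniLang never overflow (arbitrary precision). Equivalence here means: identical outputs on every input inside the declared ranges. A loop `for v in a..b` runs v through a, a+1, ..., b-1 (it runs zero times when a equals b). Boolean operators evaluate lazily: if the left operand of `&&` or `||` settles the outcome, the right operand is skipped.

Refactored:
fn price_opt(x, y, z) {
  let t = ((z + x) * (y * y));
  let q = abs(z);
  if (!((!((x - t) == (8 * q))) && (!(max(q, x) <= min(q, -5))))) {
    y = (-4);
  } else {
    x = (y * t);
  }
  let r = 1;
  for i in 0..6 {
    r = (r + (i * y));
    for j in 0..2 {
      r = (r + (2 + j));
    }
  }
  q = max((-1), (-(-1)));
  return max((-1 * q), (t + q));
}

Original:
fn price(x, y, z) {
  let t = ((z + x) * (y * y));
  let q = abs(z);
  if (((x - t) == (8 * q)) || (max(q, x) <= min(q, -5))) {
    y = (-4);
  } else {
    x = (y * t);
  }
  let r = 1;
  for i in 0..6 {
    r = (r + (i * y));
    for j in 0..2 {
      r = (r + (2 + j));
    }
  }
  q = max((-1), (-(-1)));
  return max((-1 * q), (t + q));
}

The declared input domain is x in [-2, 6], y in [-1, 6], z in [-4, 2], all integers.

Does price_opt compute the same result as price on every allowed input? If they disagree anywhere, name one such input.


Behavior is preserved: although boolean connective usage differs, the outputs never diverge.
Tracing x=0, y=6, z=-2: price: t = -72; q = 2; (((x - t) == (8 * q)) || (max(q, x) <= min(q, -5))) -> false; x = -432; r = 1; [i=0]; r = 1; [j=0]; r = 3; [j=1]; r = 6; [i=1]; r = 12; [j=0]; r = 14; [j=1]; r = 17; [i=2]; r = 29; [j=0]; r = 31; [j=1]; r = 34; [i=3]; r = 52; [j=0]; r = 54; [j=1]; r = 57; [i=4]; r = 81; [j=0]; r = 83; [j=1]; r = 86; [i=5]; r = 116; [j=0]; r = 118; [j=1]; r = 121; q = 1; return -1 | price_opt: t = -72; q = 2; (!((!((x - t) == (8 * q))) && (!(max(q, x) <= min(q, -5))))) -> false; x = -432; r = 1; [i=0]; r = 1; [j=0]; r = 3; [j=1]; r = 6; [i=1]; r = 12; [j=0]; r = 14; [j=1]; r = 17; [i=2]; r = 29; [j=0]; r = 31; [j=1]; r = 34; [i=3]; r = 52; [j=0]; r = 54; [j=1]; r = 57; [i=4]; r = 81; [j=0]; r = 83; [j=1]; r = 86; [i=5]; r = 116; [j=0]; r = 118; [j=1]; r = 121; q = 1; return -1 — matching result -1.
Across all 504 domain points the two functions coincide.
verdict: equivalent


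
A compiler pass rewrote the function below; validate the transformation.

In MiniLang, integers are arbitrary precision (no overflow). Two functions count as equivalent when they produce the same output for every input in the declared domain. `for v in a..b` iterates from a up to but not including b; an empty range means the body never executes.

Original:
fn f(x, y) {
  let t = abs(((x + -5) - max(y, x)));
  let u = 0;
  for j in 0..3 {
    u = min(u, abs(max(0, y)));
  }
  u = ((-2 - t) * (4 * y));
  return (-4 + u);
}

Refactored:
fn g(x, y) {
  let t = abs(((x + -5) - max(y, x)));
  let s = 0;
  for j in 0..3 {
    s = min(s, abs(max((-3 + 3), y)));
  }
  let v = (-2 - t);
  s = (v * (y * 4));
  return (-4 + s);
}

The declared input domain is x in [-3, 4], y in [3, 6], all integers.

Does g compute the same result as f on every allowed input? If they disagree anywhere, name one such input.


Changes here: constant usage differs, plus arithmetic usage differs, plus statement counts differ, plus local variable names differ; the full 32-point sweep finds no disagreement.
verdict: equivalent


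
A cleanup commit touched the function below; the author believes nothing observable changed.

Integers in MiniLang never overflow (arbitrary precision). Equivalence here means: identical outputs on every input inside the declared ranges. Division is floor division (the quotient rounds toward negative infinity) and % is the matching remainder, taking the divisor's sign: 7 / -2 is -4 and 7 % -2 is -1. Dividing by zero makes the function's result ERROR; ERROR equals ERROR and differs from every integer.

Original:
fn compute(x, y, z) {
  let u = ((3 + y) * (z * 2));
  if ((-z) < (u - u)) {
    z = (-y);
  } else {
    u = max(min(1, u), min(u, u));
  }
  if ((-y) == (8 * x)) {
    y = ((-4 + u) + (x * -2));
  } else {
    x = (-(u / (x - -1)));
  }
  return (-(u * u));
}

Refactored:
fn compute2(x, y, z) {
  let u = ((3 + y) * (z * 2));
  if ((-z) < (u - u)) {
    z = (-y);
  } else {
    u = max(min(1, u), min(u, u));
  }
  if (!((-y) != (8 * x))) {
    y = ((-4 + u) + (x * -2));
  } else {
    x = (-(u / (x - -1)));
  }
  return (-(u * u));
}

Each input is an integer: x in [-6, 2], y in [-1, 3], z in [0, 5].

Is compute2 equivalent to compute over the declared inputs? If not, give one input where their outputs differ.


Reading the diff, among the changes: boolean connective usage differs; and comparison usage differs.
Spot check at x=2, y=2, z=0 — compute: u=0, then ((-z) < (u - u)) is false, then u=0, then ((-y) == (8 * x)) is false, then x=0, then returns 0. compute2: u=0, then ((-z) < (u - u)) is false, then u=0, then (!((-y) != (8 * x))) is false, then x=0, then returns 0. Both give 0.
Every one of the 270 inputs gives matching results.
verdict: equivalent


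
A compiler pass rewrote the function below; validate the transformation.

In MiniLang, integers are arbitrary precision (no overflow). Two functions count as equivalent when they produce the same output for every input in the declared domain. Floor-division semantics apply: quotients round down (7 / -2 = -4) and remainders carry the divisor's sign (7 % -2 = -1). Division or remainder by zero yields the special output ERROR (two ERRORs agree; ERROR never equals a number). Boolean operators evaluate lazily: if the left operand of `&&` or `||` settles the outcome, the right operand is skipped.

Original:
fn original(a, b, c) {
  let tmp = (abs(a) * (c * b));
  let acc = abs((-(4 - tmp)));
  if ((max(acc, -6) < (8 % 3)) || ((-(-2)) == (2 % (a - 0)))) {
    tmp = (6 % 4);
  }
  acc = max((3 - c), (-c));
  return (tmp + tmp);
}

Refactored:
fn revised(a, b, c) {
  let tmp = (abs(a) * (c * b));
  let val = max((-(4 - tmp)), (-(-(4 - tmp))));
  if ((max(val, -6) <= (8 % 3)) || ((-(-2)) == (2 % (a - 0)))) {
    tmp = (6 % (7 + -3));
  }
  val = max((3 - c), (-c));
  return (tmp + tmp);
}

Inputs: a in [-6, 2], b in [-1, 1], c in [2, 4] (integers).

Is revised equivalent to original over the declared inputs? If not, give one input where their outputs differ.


Not equivalent: a=-3, b=1, c=2 separates them (12 vs 4).
original: tmp becomes 6; next acc becomes 2; next ((max(acc, -6) < (8 % 3)) || ((-(-2)) == (2 % (a - 0)))) evaluates to false; next acc becomes 1; next final value 12
revised: tmp becomes 6; next val becomes 2; next ((max(val, -6) <= (8 % 3)) || ((-(-2)) == (2 % (a - 0)))) evaluates to true; next tmp becomes 2; next val becomes 1; next final value 4
verdict: not equivalent; witness: a=-3, b=1, c=2
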